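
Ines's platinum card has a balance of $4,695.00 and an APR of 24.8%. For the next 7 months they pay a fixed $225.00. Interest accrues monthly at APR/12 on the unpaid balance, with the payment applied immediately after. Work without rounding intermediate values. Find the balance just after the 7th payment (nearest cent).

Monthly rate r = 24.8%/12 = 2.06667% = 0.0206667.
Each month: B ← B·(1+r) − $225.00.
Month 1: interest $97.03; balance after payment $4,567.03.
Month 2: interest $94.39; balance after payment $4,436.42.
Month 3: interest $91.69; balance after payment $4,303.10.
Month 4: interest $88.93; balance after payment $4,167.03.
Month 5: interest $86.12; balance after payment $4,028.15.
Month 6: interest $83.25; balance after payment $3,886.40.
Month 7: interest $80.32; balance after payment $3,741.72.

$3,741.72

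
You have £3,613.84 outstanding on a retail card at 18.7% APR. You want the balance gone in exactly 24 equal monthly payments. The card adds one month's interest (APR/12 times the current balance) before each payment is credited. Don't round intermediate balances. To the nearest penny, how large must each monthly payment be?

£181.64

Monthly rate r = 18.7%/12 = 1.55833% = 0.0155833.
Level-payment amortization: P = B₀·r / (1 − (1+r)^(−n)) = 3613.84·0.0155833 / (1 − 1.01558^(−24)).
Denominator 1 − (1+r)^(−24) = 0.310035989.
P = 56.3157 / 0.310035989 ≈ 181.64.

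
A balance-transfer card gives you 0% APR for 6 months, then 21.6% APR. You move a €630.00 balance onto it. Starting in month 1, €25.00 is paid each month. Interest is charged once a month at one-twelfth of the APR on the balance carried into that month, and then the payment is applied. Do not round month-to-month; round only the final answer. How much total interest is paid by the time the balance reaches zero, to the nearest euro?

€114

Promo months 1–6 at r₀ = 0%/12 = 0; months 7+ at r₁ = 21.6%/12 = 0.018.
After month 6 (no interest yet): B = €630.00 − 6·€25.00 = €480.00.
Then at r₁ with €25.00/mo: n₂ = −ln(1 − r₁·B/P)/ln(1+r₁) ≈ 23.77 → 24 more payments.
Total paid = 29·€25.00 + €19.26 = €744.26; interest = €744.26 − €630.00 = €114.26.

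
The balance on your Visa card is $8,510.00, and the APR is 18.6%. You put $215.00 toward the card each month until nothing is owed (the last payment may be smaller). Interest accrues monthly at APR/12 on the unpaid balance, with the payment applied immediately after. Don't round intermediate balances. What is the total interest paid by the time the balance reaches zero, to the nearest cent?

$4,778.67

Monthly rate r = 18.6%/12 = 1.55% = 0.0155.
Payoff takes n = ⌈−ln(1 − rB₀/P)/ln(1+r)⌉ = ⌈61.807⌉ = 62 payments; the last is $173.67.
Total paid = 61·$215.00 + $173.67 = $13,288.67.
Total interest = total paid − principal = $13,288.67 − $8,510.00 = $4,778.67.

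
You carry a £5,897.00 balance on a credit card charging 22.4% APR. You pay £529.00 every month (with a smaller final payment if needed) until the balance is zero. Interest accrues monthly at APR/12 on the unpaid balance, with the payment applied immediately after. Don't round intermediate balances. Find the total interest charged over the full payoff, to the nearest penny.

Monthly rate r = 22.4%/12 = 1.86667% = 0.0186667.
Payoff takes n = ⌈−ln(1 − rB₀/P)/ln(1+r)⌉ = ⌈12.615⌉ = 13 payments; the last is £326.29.
Total paid = 12·£529.00 + £326.29 = £6,674.29.
Total interest = total paid − principal = £6,674.29 − £5,897.00 = £777.29.

£777.29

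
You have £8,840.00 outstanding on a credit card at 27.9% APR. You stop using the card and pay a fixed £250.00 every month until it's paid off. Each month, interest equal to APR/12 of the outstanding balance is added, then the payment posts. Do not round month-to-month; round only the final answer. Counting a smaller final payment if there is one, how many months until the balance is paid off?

76 months

Monthly rate r = 27.9%/12 = 2.325% = 0.02325.
Recurrence: B ← B·(1+r) − £250.00.
Month 1: interest £205.53; balance after payment £8,795.53.
Month 2: interest £204.50; balance after payment £8,750.03.
Closed form: n = −ln(1 − rB₀/P)/ln(1+r) = −ln(0.17788)/ln(1.02325) ≈ 75.124, so the balance reaches zero during payment 76.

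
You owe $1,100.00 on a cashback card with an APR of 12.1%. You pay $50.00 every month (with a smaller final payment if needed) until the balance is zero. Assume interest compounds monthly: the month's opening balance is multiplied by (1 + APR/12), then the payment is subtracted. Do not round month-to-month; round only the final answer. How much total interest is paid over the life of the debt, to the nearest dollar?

Monthly rate r = 12.1%/12 = 1.00833% = 0.0100833.
Payoff takes n = ⌈−ln(1 − rB₀/P)/ln(1+r)⌉ = ⌈24.999⌉ = 25 payments; the last is $49.97.
Total paid = 24·$50.00 + $49.97 = $1,249.97.
Total interest = total paid − principal = $1,249.97 − $1,100.00 = $149.97.

$150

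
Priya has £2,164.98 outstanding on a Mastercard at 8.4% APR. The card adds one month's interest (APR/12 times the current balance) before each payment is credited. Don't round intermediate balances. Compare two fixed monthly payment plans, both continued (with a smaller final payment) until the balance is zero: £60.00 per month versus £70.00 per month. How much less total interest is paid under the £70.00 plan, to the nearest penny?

Monthly rate r = 8.4%/12 = 0.7% = 0.007.
At £60.00/mo: n = ⌈−ln(1 − rB₀/P)/ln(1+r)⌉ = 42 payments (last £44.16); total interest = total paid − £2,164.98 = £339.18.
At £70.00/mo: 35 payments (last £68.35); total interest £283.37.
Interest saved = £339.18 − £283.37 = £55.81.

£55.81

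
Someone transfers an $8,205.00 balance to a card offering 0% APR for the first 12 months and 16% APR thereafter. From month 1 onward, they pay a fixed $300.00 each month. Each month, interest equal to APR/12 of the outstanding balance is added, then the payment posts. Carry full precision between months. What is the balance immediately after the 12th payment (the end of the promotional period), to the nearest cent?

$4,605.00

Promo months 1–12 at r₀ = 0%/12 = 0; months 13+ at r₁ = 16%/12 = 0.0133333.
After month 12 (no interest yet): B = $8,205.00 − 12·$300.00 = $4,605.00.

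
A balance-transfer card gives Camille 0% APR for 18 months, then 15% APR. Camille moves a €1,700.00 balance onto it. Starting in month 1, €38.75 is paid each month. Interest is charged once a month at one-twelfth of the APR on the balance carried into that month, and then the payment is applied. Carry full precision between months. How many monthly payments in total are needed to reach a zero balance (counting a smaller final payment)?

Promo months 1–18 at r₀ = 0%/12 = 0; months 19+ at r₁ = 15%/12 = 0.0125.
After month 18 (no interest yet): B = €1,700.00 − 18·€38.75 = €1,002.50.
Then at r₁ with €38.75/mo: n₂ = −ln(1 − r₁·B/P)/ln(1+r₁) ≈ 31.45 → 32 more payments.

50 months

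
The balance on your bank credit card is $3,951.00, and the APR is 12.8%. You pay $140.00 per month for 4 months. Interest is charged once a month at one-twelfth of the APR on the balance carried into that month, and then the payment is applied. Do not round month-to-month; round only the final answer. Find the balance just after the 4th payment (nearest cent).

$3,553.27

Monthly rate r = 12.8%/12 = 1.06667% = 0.0106667.
Each month: B ← B·(1+r) − $140.00.
Month 1: interest $42.14; balance after payment $3,853.14.
Month 2: interest $41.10; balance after payment $3,754.24.
Month 3: interest $40.05; balance after payment $3,654.29.
Month 4: interest $38.98; balance after payment $3,553.27.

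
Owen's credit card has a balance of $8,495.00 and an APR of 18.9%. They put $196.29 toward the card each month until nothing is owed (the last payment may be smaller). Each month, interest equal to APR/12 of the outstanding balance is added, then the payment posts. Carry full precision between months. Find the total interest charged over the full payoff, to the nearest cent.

$5,881.39

Monthly rate r = 18.9%/12 = 1.575% = 0.01575.
Payoff takes n = ⌈−ln(1 − rB₀/P)/ln(1+r)⌉ = ⌈73.239⌉ = 74 payments; the last is $47.22.
Total paid = 73·$196.29 + $47.22 = $14,376.39.
Total interest = total paid − principal = $14,376.39 − $8,495.00 = $5,881.39.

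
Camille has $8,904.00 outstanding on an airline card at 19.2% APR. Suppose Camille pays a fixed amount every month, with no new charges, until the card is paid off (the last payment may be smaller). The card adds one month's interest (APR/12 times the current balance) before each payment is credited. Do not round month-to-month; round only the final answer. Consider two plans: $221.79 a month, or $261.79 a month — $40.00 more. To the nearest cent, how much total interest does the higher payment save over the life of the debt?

$1,407.98

Monthly rate r = 19.2%/12 = 1.6% = 0.016.
At $221.79/mo: n = ⌈−ln(1 − rB₀/P)/ln(1+r)⌉ = 65 payments (last $171.76); total interest = total paid − $8,904.00 = $5,462.32.
At $261.79/mo: 50 payments (last $130.63); total interest $4,054.34.
Interest saved = $5,462.32 − $4,054.34 = $1,407.98.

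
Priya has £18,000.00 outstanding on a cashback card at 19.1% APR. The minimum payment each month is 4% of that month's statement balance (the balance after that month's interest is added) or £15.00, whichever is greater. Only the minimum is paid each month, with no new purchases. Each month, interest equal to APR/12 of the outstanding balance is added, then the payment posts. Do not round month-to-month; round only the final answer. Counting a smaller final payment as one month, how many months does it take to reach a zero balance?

187 months

Monthly rate r = 19.1%/12 = 1.59167% = 0.0159167.
While 4% of the post-interest balance exceeds £15.00, each month B ← (B·(1+r))·(1 − 0.04), i.e. B shrinks by the factor (1+r)·0.96 = 0.97528.
This holds for months 1–156. Entering month 157 the balance is £362.62; 4% of the post-interest balance is now below £15.00, so the flat £15.00 minimum applies from here.
From month 157 a fixed £15.00 at rate r clears £362.62 in 31 more payments. Total: 156 + 31 = 187 months.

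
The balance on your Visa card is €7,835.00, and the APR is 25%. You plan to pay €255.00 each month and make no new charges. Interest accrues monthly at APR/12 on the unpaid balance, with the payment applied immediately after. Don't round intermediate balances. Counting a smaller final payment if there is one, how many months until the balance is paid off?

50 months

Monthly rate r = 25%/12 = 2.08333% = 0.0208333.
Recurrence: B ← B·(1+r) − €255.00.
Month 1: interest €163.23; balance after payment €7,743.23.
Month 2: interest €161.32; balance after payment €7,649.55.
Closed form: n = −ln(1 − rB₀/P)/ln(1+r) = −ln(0.35989)/ln(1.02083) ≈ 49.564, so the balance reaches zero during payment 50.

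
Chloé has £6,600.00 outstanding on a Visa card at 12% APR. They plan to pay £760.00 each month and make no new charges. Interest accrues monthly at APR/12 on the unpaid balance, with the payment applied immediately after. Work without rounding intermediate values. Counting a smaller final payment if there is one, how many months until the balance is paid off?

Monthly rate r = 12%/12 = 1% = 0.01.
Recurrence: B ← B·(1+r) − £760.00.
Month 1: interest £66.00; balance after payment £5,906.00.
Month 2: interest £59.06; balance after payment £5,205.06.
Closed form: n = −ln(1 − rB₀/P)/ln(1+r) = −ln(0.91316)/ln(1.01) ≈ 9.130, so the balance reaches zero during payment 10.

10 months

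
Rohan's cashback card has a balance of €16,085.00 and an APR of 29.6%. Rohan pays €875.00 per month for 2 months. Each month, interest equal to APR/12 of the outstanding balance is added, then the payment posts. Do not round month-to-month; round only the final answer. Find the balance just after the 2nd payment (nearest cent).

€15,116.73

Monthly rate r = 29.6%/12 = 2.46667% = 0.0246667.
Each month: B ← B·(1+r) − €875.00.
Month 1: interest €396.76; balance after payment €15,606.76.
Month 2: interest €384.97; balance after payment €15,116.73.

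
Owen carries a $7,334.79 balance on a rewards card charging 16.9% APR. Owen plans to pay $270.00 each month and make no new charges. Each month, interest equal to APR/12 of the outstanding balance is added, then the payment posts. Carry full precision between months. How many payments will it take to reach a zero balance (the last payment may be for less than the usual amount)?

35 payments

Monthly rate r = 16.9%/12 = 1.40833% = 0.0140833.
Recurrence: B ← B·(1+r) − $270.00.
Month 1: interest $103.30; balance after payment $7,168.09.
Month 2: interest $100.95; balance after payment $6,999.04.
Closed form: n = −ln(1 − rB₀/P)/ln(1+r) = −ln(0.61741)/ln(1.01408) ≈ 34.481, so the balance reaches zero during payment 35.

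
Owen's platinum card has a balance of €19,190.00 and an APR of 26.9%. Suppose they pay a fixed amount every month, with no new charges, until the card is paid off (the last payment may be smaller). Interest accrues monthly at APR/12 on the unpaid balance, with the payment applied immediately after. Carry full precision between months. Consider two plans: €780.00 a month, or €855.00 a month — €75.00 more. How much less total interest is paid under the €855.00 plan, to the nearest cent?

€1,236.82

Monthly rate r = 26.9%/12 = 2.24167% = 0.0224167.
At €780.00/mo: n = ⌈−ln(1 − rB₀/P)/ln(1+r)⌉ = 37 payments (last €134.06); total interest = total paid − €19,190.00 = €9,024.06.
At €855.00/mo: 32 payments (last €472.24); total interest €7,787.24.
Interest saved = €9,024.06 − €7,787.24 = €1,236.82.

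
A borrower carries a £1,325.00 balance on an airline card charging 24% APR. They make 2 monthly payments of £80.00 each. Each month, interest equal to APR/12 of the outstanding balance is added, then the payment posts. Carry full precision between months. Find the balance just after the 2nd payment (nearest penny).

£1,216.93

Monthly rate r = 24%/12 = 2% = 0.02.
Each month: B ← B·(1+r) − £80.00.
Month 1: interest £26.50; balance after payment £1,271.50.
Month 2: interest £25.43; balance after payment £1,216.93.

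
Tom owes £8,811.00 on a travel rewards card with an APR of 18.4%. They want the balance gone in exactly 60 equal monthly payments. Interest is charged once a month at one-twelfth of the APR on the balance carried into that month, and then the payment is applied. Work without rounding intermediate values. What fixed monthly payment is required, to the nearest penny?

Monthly rate r = 18.4%/12 = 1.53333% = 0.0153333.
Level-payment amortization: P = B₀·r / (1 − (1+r)^(−n)) = 8811.00·0.0153333 / (1 − 1.01533^(−60)).
Denominator 1 − (1+r)^(−60) = 0.598688742.
P = 135.102 / 0.598688742 ≈ 225.66.

£225.66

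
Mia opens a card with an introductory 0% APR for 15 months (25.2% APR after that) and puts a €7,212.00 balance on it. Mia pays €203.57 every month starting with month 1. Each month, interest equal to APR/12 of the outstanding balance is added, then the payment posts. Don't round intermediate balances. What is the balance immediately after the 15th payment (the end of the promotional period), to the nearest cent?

€4,158.45

Promo months 1–15 at r₀ = 0%/12 = 0; months 16+ at r₁ = 25.2%/12 = 0.021.
After month 15 (no interest yet): B = €7,212.00 − 15·€203.57 = €4,158.45.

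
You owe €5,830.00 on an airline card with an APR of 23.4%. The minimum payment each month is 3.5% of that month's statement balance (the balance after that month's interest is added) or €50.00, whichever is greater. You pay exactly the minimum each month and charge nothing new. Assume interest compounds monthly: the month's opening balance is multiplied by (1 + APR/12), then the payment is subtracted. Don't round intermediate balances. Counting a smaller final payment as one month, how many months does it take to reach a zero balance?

129 months

Monthly rate r = 23.4%/12 = 1.95% = 0.0195.
While 3.5% of the post-interest balance exceeds €50.00, each month B ← (B·(1+r))·(1 − 0.035), i.e. B shrinks by the factor (1+r)·0.965 = 0.98382.
This holds for months 1–88. Entering month 89 the balance is €1,387.23; 3.5% of the post-interest balance is now below €50.00, so the flat €50.00 minimum applies from here.
From month 89 a fixed €50.00 at rate r clears €1,387.23 in 41 more payments. Total: 88 + 41 = 129 months.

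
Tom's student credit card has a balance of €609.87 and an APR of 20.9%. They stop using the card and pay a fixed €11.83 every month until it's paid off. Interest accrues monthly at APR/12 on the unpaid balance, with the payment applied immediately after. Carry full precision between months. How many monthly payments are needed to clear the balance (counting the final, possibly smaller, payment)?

Monthly rate r = 20.9%/12 = 1.74167% = 0.0174167.
Recurrence: B ← B·(1+r) − €11.83.
Month 1: interest €10.62; balance after payment €608.66.
Month 2: interest €10.60; balance after payment €607.43.
Closed form: n = −ln(1 − rB₀/P)/ln(1+r) = −ln(0.10212)/ln(1.01742) ≈ 132.138, so the balance reaches zero during payment 133.

133 months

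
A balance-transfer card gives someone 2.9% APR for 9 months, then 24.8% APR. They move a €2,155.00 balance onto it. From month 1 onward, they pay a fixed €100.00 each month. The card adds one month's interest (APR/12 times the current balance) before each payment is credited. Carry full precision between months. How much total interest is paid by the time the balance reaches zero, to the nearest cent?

€265.86

Promo months 1–9 at r₀ = 2.9%/12 = 0.00241667; months 10+ at r₁ = 24.8%/12 = 0.0206667.
After month 9: iterate B ← B·(1+r₀) − €100.00 for 9 months → €1,293.58.
Then at r₁ with €100.00/mo: n₂ = −ln(1 − r₁·B/P)/ln(1+r₁) ≈ 15.21 → 16 more payments.
Total paid = 24·€100.00 + €20.86 = €2,420.86; interest = €2,420.86 − €2,155.00 = €265.86.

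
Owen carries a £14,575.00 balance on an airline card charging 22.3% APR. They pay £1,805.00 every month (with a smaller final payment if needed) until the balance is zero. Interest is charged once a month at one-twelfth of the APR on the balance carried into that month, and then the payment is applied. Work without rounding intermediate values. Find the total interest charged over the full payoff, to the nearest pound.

Monthly rate r = 22.3%/12 = 1.85833% = 0.0185833.
Payoff takes n = ⌈−ln(1 − rB₀/P)/ln(1+r)⌉ = ⌈8.830⌉ = 9 payments; the last is £1,500.56.
Total paid = 8·£1,805.00 + £1,500.56 = £15,940.56.
Total interest = total paid − principal = £15,940.56 − £14,575.00 = £1,365.56.

£1,366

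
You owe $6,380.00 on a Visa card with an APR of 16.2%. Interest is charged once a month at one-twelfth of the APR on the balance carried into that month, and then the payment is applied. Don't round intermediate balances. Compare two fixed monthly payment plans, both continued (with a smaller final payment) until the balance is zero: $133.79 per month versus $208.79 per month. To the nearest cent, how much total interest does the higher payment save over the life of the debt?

Monthly rate r = 16.2%/12 = 1.35% = 0.0135.
At $133.79/mo: n = ⌈−ln(1 − rB₀/P)/ln(1+r)⌉ = 77 payments (last $130.15); total interest = total paid − $6,380.00 = $3,918.19.
At $208.79/mo: 40 payments (last $139.43); total interest $1,902.24.
Interest saved = $3,918.19 − $1,902.24 = $2,015.95.

$2,015.95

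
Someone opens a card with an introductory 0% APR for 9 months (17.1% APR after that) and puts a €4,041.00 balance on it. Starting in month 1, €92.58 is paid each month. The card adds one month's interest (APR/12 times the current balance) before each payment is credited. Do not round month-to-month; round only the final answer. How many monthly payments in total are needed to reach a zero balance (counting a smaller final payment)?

58 months

Promo months 1–9 at r₀ = 0%/12 = 0; months 10+ at r₁ = 17.1%/12 = 0.01425.
After month 9 (no interest yet): B = €4,041.00 − 9·€92.58 = €3,207.78.
Then at r₁ with €92.58/mo: n₂ = −ln(1 − r₁·B/P)/ln(1+r₁) ≈ 48.11 → 49 more payments.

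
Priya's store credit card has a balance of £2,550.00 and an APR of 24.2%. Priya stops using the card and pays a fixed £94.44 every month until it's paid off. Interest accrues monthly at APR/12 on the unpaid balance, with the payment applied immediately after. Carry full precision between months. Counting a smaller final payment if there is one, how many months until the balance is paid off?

40 months

Monthly rate r = 24.2%/12 = 2.01667% = 0.0201667.
Recurrence: B ← B·(1+r) − £94.44.
Month 1: interest £51.42; balance after payment £2,506.99.
Month 2: interest £50.56; balance after payment £2,463.10.
Closed form: n = −ln(1 − rB₀/P)/ln(1+r) = −ln(0.45547)/ln(1.02017) ≈ 39.388, so the balance reaches zero during payment 40.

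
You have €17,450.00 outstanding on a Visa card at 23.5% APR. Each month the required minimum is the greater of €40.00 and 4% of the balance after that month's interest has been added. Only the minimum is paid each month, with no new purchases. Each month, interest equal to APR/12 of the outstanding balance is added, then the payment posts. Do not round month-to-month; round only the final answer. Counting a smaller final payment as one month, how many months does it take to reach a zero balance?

169 months

Monthly rate r = 23.5%/12 = 1.95833% = 0.0195833.
While 4% of the post-interest balance exceeds €40.00, each month B ← (B·(1+r))·(1 − 0.04), i.e. B shrinks by the factor (1+r)·0.96 = 0.9788.
This holds for months 1–135. Entering month 136 the balance is €967.12; 4% of the post-interest balance is now below €40.00, so the flat €40.00 minimum applies from here.
From month 136 a fixed €40.00 at rate r clears €967.12 in 34 more payments. Total: 135 + 34 = 169 months.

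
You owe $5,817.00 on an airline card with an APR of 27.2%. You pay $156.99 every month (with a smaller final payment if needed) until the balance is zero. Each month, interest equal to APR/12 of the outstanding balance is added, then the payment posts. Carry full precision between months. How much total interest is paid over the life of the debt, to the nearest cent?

$7,013.71

Monthly rate r = 27.2%/12 = 2.26667% = 0.0226667.
Payoff takes n = ⌈−ln(1 − rB₀/P)/ln(1+r)⌉ = ⌈81.727⌉ = 82 payments; the last is $114.52.
Total paid = 81·$156.99 + $114.52 = $12,830.71.
Total interest = total paid − principal = $12,830.71 − $5,817.00 = $7,013.71.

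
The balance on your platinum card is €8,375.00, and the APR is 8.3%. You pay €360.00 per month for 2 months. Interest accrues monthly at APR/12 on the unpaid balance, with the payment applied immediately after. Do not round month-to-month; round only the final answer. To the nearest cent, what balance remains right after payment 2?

€7,768.76

Monthly rate r = 8.3%/12 = 0.691667% = 0.00691667.
Each month: B ← B·(1+r) − €360.00.
Month 1: interest €57.93; balance after payment €8,072.93.
Month 2: interest €55.84; balance after payment €7,768.76.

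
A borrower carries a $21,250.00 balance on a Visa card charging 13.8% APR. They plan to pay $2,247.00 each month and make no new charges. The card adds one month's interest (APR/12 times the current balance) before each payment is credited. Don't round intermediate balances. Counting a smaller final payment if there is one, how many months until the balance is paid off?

Monthly rate r = 13.8%/12 = 1.15% = 0.0115.
Recurrence: B ← B·(1+r) − $2,247.00.
Month 1: interest $244.38; balance after payment $19,247.38.
Month 2: interest $221.34; balance after payment $17,221.72.
Closed form: n = −ln(1 − rB₀/P)/ln(1+r) = −ln(0.89124)/ln(1.0115) ≈ 10.069, so the balance reaches zero during payment 11.

11 payments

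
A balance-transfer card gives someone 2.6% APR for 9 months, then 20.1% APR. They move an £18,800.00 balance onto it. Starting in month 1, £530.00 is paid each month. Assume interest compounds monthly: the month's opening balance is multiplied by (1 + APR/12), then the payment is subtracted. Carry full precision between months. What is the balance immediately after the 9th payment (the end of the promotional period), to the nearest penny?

£14,358.24

Promo months 1–9 at r₀ = 2.6%/12 = 0.00216667; months 10+ at r₁ = 20.1%/12 = 0.01675.
After month 9: iterate B ← B·(1+r₀) − £530.00 for 9 months → £14,358.24.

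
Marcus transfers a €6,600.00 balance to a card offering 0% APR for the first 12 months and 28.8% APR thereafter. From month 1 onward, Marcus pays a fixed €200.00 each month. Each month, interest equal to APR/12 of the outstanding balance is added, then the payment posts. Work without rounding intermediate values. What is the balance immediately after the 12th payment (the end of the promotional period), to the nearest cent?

Promo months 1–12 at r₀ = 0%/12 = 0; months 13+ at r₁ = 28.8%/12 = 0.024.
After month 12 (no interest yet): B = €6,600.00 − 12·€200.00 = €4,200.00.

€4,200.00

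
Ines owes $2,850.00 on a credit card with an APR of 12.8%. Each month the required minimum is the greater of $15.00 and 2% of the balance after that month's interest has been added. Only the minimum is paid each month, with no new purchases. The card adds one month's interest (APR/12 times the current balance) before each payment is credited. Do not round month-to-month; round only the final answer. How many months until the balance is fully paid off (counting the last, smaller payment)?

Monthly rate r = 12.8%/12 = 1.06667% = 0.0106667.
While 2% of the post-interest balance exceeds $15.00, each month B ← (B·(1+r))·(1 − 0.02), i.e. B shrinks by the factor (1+r)·0.98 = 0.99045.
This holds for months 1–141. Entering month 142 the balance is $736.96; 2% of the post-interest balance is now below $15.00, so the flat $15.00 minimum applies from here.
From month 142 a fixed $15.00 at rate r clears $736.96 in 70 more payments. Total: 141 + 70 = 211 months.

211 months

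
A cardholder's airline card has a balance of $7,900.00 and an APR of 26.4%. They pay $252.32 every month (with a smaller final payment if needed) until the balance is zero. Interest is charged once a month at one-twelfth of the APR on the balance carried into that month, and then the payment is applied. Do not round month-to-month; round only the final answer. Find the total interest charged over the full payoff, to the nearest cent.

$5,635.75

Monthly rate r = 26.4%/12 = 2.2% = 0.022.
Payoff takes n = ⌈−ln(1 − rB₀/P)/ln(1+r)⌉ = ⌈53.643⌉ = 54 payments; the last is $162.79.
Total paid = 53·$252.32 + $162.79 = $13,535.75.
Total interest = total paid − principal = $13,535.75 − $7,900.00 = $5,635.75.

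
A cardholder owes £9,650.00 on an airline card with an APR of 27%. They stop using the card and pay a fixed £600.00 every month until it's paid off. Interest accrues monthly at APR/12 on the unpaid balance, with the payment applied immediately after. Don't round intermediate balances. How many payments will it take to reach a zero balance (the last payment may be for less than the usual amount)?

Monthly rate r = 27%/12 = 2.25% = 0.0225.
Recurrence: B ← B·(1+r) − £600.00.
Month 1: interest £217.12; balance after payment £9,267.12.
Month 2: interest £208.51; balance after payment £8,875.64.
Closed form: n = −ln(1 − rB₀/P)/ln(1+r) = −ln(0.63813)/ln(1.0225) ≈ 20.189, so the balance reaches zero during payment 21.

21 payments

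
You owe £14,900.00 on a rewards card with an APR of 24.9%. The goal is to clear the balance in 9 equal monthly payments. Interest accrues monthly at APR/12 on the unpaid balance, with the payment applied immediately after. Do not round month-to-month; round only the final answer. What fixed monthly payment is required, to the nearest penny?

Monthly rate r = 24.9%/12 = 2.075% = 0.02075.
Level-payment amortization: P = B₀·r / (1 − (1+r)^(−n)) = 14900.00·0.02075 / (1 − 1.02075^(−9)).
Denominator 1 − (1+r)^(−9) = 0.168761782.
P = 309.175 / 0.168761782 ≈ 1832.02.

£1,832.02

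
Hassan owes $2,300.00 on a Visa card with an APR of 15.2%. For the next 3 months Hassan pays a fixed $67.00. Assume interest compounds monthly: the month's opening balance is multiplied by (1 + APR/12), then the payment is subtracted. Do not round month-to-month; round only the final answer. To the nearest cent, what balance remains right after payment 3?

$2,184.95

Monthly rate r = 15.2%/12 = 1.26667% = 0.0126667.
Each month: B ← B·(1+r) − $67.00.
Month 1: interest $29.13; balance after payment $2,262.13.
Month 2: interest $28.65; balance after payment $2,223.79.
Month 3: interest $28.17; balance after payment $2,184.95.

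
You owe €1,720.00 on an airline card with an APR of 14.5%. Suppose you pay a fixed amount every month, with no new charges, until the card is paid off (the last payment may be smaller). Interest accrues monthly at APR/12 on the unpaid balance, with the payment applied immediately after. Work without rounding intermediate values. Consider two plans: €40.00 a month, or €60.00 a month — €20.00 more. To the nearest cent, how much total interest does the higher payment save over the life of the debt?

€317.09

Monthly rate r = 14.5%/12 = 1.20833% = 0.0120833.
At €40.00/mo: n = ⌈−ln(1 − rB₀/P)/ln(1+r)⌉ = 62 payments (last €1.46); total interest = total paid − €1,720.00 = €721.46.
At €60.00/mo: 36 payments (last €24.37); total interest €404.37.
Interest saved = €721.46 − €404.37 = €317.09.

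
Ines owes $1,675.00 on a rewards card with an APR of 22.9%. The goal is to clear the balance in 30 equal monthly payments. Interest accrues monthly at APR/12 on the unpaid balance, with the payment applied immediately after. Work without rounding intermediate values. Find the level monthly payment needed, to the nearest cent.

Monthly rate r = 22.9%/12 = 1.90833% = 0.0190833.
Level-payment amortization: P = B₀·r / (1 − (1+r)^(−n)) = 1675.00·0.0190833 / (1 − 1.01908^(−30)).
Denominator 1 − (1+r)^(−30) = 0.432835511.
P = 31.9646 / 0.432835511 ≈ 73.85.

$73.85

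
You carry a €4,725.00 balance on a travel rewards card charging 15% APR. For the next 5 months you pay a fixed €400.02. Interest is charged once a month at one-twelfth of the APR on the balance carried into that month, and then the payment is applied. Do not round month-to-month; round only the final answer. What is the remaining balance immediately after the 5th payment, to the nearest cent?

Monthly rate r = 15%/12 = 1.25% = 0.0125.
Each month: B ← B·(1+r) − €400.02.
Month 1: interest €59.06; balance after payment €4,384.04.
Month 2: interest €54.80; balance after payment €4,038.82.
Month 3: interest €50.49; balance after payment €3,689.29.
Month 4: interest €46.12; balance after payment €3,335.38.
Month 5: interest €41.69; balance after payment €2,977.06.

€2,977.06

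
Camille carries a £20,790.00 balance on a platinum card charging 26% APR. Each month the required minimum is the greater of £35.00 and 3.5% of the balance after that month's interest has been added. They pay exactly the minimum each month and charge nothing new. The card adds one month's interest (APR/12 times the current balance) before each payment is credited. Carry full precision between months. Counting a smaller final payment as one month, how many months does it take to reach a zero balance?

259 months

Monthly rate r = 26%/12 = 2.16667% = 0.0216667.
While 3.5% of the post-interest balance exceeds £35.00, each month B ← (B·(1+r))·(1 − 0.035), i.e. B shrinks by the factor (1+r)·0.965 = 0.98591.
This holds for months 1–216. Entering month 217 the balance is £969.50; 3.5% of the post-interest balance is now below £35.00, so the flat £35.00 minimum applies from here.
From month 217 a fixed £35.00 at rate r clears £969.50 in 43 more payments. Total: 216 + 43 = 259 months.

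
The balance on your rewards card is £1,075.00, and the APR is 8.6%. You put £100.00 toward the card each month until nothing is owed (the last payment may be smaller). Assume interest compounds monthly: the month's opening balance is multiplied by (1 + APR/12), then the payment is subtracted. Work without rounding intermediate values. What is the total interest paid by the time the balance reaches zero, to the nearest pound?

Monthly rate r = 8.6%/12 = 0.716667% = 0.00716667.
Payoff takes n = ⌈−ln(1 − rB₀/P)/ln(1+r)⌉ = ⌈11.227⌉ = 12 payments; the last is £22.73.
Total paid = 11·£100.00 + £22.73 = £1,122.73.
Total interest = total paid − principal = £1,122.73 − £1,075.00 = £47.73.

£48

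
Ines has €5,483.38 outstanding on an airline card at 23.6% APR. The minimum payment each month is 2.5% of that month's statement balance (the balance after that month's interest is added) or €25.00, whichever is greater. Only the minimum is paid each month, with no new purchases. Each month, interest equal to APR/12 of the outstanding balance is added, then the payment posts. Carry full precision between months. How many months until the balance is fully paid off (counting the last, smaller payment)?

371 months

Monthly rate r = 23.6%/12 = 1.96667% = 0.0196667.
While 2.5% of the post-interest balance exceeds €25.00, each month B ← (B·(1+r))·(1 − 0.025), i.e. B shrinks by the factor (1+r)·0.975 = 0.99418.
This holds for months 1–295. Entering month 296 the balance is €978.56; 2.5% of the post-interest balance is now below €25.00, so the flat €25.00 minimum applies from here.
From month 296 a fixed €25.00 at rate r clears €978.56 in 76 more payments. Total: 295 + 76 = 371 months.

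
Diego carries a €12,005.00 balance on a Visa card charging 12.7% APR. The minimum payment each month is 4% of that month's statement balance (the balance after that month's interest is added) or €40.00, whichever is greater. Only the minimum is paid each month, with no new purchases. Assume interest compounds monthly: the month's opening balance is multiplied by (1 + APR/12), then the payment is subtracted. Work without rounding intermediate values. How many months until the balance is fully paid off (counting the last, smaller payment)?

112 months

Monthly rate r = 12.7%/12 = 1.05833% = 0.0105833.
While 4% of the post-interest balance exceeds €40.00, each month B ← (B·(1+r))·(1 − 0.04), i.e. B shrinks by the factor (1+r)·0.96 = 0.97016.
This holds for months 1–83. Entering month 84 the balance is €971.32; 4% of the post-interest balance is now below €40.00, so the flat €40.00 minimum applies from here.
From month 84 a fixed €40.00 at rate r clears €971.32 in 29 more payments. Total: 83 + 29 = 112 months.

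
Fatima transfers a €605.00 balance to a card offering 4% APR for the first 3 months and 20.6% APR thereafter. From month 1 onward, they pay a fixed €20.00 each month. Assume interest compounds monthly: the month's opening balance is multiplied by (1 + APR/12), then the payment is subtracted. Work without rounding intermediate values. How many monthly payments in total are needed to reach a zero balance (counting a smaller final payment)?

Promo months 1–3 at r₀ = 4%/12 = 0.00333333; months 4+ at r₁ = 20.6%/12 = 0.0171667.
After month 3: iterate B ← B·(1+r₀) − €20.00 for 3 months → €550.87.
Then at r₁ with €20.00/mo: n₂ = −ln(1 − r₁·B/P)/ln(1+r₁) ≈ 37.61 → 38 more payments.

41 months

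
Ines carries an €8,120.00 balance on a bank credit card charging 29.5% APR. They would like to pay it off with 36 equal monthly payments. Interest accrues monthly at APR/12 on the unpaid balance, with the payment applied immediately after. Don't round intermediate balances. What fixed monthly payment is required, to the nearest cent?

Monthly rate r = 29.5%/12 = 2.45833% = 0.0245833.
Level-payment amortization: P = B₀·r / (1 − (1+r)^(−n)) = 8120.00·0.0245833 / (1 − 1.02458^(−36)).
Denominator 1 − (1+r)^(−36) = 0.582844795.
P = 199.617 / 0.582844795 ≈ 342.49.

€342.49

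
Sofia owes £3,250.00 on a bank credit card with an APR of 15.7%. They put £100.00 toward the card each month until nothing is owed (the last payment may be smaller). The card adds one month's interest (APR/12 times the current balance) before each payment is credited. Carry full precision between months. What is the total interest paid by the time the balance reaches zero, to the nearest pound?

£1,010

Monthly rate r = 15.7%/12 = 1.30833% = 0.0130833.
Payoff takes n = ⌈−ln(1 − rB₀/P)/ln(1+r)⌉ = ⌈42.601⌉ = 43 payments; the last is £60.25.
Total paid = 42·£100.00 + £60.25 = £4,260.25.
Total interest = total paid − principal = £4,260.25 − £3,250.00 = £1,010.25.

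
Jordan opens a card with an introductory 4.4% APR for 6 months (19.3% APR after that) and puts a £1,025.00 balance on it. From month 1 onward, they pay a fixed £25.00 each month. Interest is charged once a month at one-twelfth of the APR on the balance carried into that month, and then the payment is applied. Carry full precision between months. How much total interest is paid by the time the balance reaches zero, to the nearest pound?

Promo months 1–6 at r₀ = 4.4%/12 = 0.00366667; months 7+ at r₁ = 19.3%/12 = 0.0160833.
After month 6: iterate B ← B·(1+r₀) − £25.00 for 6 months → £896.38.
Then at r₁ with £25.00/mo: n₂ = −ln(1 − r₁·B/P)/ln(1+r₁) ≈ 53.88 → 54 more payments.
Total paid = 59·£25.00 + £21.90 = £1,496.90; interest = £1,496.90 − £1,025.00 = £471.90.

£472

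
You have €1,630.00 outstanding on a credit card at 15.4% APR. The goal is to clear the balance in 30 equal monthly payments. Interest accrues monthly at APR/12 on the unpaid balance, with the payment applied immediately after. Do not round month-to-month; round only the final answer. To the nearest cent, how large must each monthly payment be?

€65.81

Monthly rate r = 15.4%/12 = 1.28333% = 0.0128333.
Level-payment amortization: P = B₀·r / (1 − (1+r)^(−n)) = 1630.00·0.0128333 / (1 − 1.01283^(−30)).
Denominator 1 − (1+r)^(−30) = 0.317880569.
P = 20.9183 / 0.317880569 ≈ 65.81.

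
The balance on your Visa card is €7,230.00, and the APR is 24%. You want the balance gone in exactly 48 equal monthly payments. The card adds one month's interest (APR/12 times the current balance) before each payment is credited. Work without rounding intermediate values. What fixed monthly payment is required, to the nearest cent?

€235.71

Monthly rate r = 24%/12 = 2% = 0.02.
Level-payment amortization: P = B₀·r / (1 − (1+r)^(−n)) = 7230.00·0.02 / (1 − 1.02^(−48)).
Denominator 1 − (1+r)^(−48) = 0.613462391.
P = 144.6 / 0.613462391 ≈ 235.71.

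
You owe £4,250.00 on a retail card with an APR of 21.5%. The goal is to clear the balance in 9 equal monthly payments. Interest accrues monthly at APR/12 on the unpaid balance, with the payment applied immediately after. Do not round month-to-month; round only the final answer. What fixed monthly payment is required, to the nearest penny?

Monthly rate r = 21.5%/12 = 1.79167% = 0.0179167.
Level-payment amortization: P = B₀·r / (1 − (1+r)^(−n)) = 4250.00·0.0179167 / (1 − 1.01792^(−9)).
Denominator 1 − (1+r)^(−9) = 0.147704937.
P = 76.1458 / 0.147704937 ≈ 515.53.

£515.53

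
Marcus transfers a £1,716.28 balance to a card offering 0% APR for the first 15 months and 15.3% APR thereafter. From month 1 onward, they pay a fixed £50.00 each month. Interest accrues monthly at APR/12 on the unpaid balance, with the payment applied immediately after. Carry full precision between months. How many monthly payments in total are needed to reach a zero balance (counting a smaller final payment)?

38 months

Promo months 1–15 at r₀ = 0%/12 = 0; months 16+ at r₁ = 15.3%/12 = 0.01275.
After month 15 (no interest yet): B = £1,716.28 − 15·£50.00 = £966.28.
Then at r₁ with £50.00/mo: n₂ = −ln(1 − r₁·B/P)/ln(1+r₁) ≈ 22.33 → 23 more payments.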